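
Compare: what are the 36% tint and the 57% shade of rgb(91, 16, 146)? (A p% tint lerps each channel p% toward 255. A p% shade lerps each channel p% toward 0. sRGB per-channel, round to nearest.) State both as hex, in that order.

#9666B9, #27073F

36% tint:
  R: 91 + 0.36×(255−91) = 91 + 59.04 = 150.04 → 150
  G: 16 + 0.36×(255−16) = 16 + 86.04 = 102.04 → 102
  B: 146 + 0.36×(255−146) = 146 + 39.24 = 185.24 → 185
  → #9666B9
57% shade:
  R: 91 + 0.57×(0−91) = 91 − 51.87 = 39.13 → 39
  G: 16 + 0.57×(0−16) = 16 − 9.12 = 6.88 → 7
  B: 146 + 0.57×(0−146) = 146 − 83.22 = 62.78 → 63
  → #27073F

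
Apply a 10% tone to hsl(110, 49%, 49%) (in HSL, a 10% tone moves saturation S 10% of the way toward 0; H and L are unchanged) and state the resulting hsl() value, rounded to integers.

hsl(110, 44%, 49%)

S moves 10% from 49 toward 0: 49 − 4.9 = 44.1 → 44.
H and L are unchanged.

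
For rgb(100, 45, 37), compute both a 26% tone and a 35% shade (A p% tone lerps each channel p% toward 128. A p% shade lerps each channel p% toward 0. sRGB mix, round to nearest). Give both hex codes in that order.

#6B433D, #411D18

26% tone:
  R: 100 + 7.28 = 107.28 → 107
  G: 45 + 0.26×(128−45) = 45 + 21.58 = 66.58 → 67
  B: 37 + 0.26×(128−37) = 37 + 23.66 = 60.66 → 61
  → #6B433D
35% shade:
  R: 100 + 0.35×(0−100) = 100 − 35 = 65 → 65
  G: 45 − 15.75 = 29.25 → 29
  B: 37 + 0.35×(0−37) = 37 − 12.95 = 24.05 → 24
  → #411D18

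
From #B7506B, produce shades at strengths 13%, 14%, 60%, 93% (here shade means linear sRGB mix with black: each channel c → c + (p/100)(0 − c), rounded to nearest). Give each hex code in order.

#B7506B is rgb(183, 80, 107).
13%: (183 − 23.79 = 159.21→159, 80 − 10.4 = 69.6→70, 107 − 13.91 = 93.09→93) → #9F465D
14%: (183 − 25.62 = 157.38→157, 80 − 11.2 = 68.8→69, 107 − 14.98 = 92.02→92) → #9D455C
60%: (183 − 109.8 = 73.2→73, 80 − 48 = 32→32, 107 − 64.2 = 42.8→43) → #49202B
93%: (183 − 170.19 = 12.81→13, 80 − 74.4 = 5.6→6, 107 − 99.51 = 7.49→7) → #0D0607

#9F465D, #9D455C, #49202B, #0D0607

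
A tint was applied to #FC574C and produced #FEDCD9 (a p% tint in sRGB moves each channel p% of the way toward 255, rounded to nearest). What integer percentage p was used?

#FC574C is rgb(252, 87, 76); #FEDCD9 is rgb(254, 220, 217).
On the B channel (widest range): 217 ≈ 76 + (p/100)(255 − 76), so p ≈ 100×(217 − 76)/(255 − 76) = 14100/179 = 78.77.
p = 79 reproduces all three channels after rounding.

79%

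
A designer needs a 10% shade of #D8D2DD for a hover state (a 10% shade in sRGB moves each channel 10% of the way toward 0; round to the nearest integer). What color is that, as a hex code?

#C2BDC7

#D8D2DD is rgb(216, 210, 221).
A 10% shade moves each channel 10% toward 0:
  R: 216 + 0.1×(0−216) = 216 − 21.6 = 194.4 → 194
  G: 210 + 0.1×(0−210) = 210 − 21 = 189 → 189
  B: 221 + 0.1×(0−221) = 221 − 22.1 = 198.9 → 199
rgb(194, 189, 199) = #C2BDC7.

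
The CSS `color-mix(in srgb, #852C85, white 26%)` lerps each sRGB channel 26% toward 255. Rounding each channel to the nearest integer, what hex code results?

#852C85 is rgb(133, 44, 133).
Per channel, c → c + 0.26(255 − c):
  R: 133 + 31.72 = 164.72 → 165
  G: 44 + 54.86 = 98.86 → 99
  B: 133 + 31.72 = 164.72 → 165
rgb(165, 99, 165) = #A563A5.

#A563A5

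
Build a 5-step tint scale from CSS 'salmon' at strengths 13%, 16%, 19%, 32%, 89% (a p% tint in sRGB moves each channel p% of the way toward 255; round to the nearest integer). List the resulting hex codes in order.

#fb9184, #fb9489, #fb988d, #fca99f, #fef1ef

CSS salmon is rgb(250, 128, 114).
13%: (250 + 0.65 = 250.65→251, 128 + 16.51 = 144.51→145, 114 + 18.33 = 132.33→132) → #fb9184
16%: (250 + 0.8 = 250.8→251, 128 + 20.32 = 148.32→148, 114 + 22.56 = 136.56→137) → #fb9489
19%: (250 + 0.95 = 250.95→251, 128 + 24.13 = 152.13→152, 114 + 26.79 = 140.79→141) → #fb988d
32%: (250 + 1.6 = 251.6→252, 128 + 40.64 = 168.64→169, 114 + 45.12 = 159.12→159) → #fca99f
89%: (250 + 4.45 = 254.45→254, 128 + 113.03 = 241.03→241, 114 + 125.49 = 239.49→239) → #fef1ef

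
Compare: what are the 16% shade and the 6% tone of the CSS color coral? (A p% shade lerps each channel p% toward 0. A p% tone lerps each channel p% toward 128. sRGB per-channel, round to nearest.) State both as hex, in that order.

CSS coral is rgb(255, 127, 80).
16% shade:
  R: 255 + 0.16×(0−255) = 255 − 40.8 = 214.2 → 214
  G: 127 + 0.16×(0−127) = 127 − 20.32 = 106.68 → 107
  B: 80 − 12.8 = 67.2 → 67
  → #d66b43
6% tone:
  R: 255 − 7.62 = 247.38 → 247
  G: 127 + 0.06×(128−127) = 127 + 0.06 = 127.06 → 127
  B: 80 + 2.88 = 82.88 → 83
  → #f77f53

#d66b43, #f77f53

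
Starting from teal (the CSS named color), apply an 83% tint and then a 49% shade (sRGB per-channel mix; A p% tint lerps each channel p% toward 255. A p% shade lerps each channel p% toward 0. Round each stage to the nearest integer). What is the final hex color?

#6C7777

CSS teal is rgb(0, 128, 128).
Lerp each channel 83% toward 255:
  R: 0 + 0.83×(255−0) = 0 + 211.65 = 211.65 → 212
  G: 128 + 0.83×(255−128) = 128 + 105.41 = 233.41 → 233
  B: 128 + 105.41 = 233.41 → 233
After the tint: rgb(212, 233, 233) = #D4E9E9.
A 49% shade moves each channel 49% toward 0:
  R: 212 + 0.49×(0−212) = 212 − 103.88 = 108.12 → 108
  G: 233 + 0.49×(0−233) = 233 − 114.17 = 118.83 → 119
  B: 233 − 114.17 = 118.83 → 119
rgb(108, 119, 119) = #6C7777.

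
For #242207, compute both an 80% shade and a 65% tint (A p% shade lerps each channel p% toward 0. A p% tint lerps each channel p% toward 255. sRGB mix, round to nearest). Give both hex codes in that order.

#070701, #b2b2a8

#242207 is rgb(36, 34, 7).
80% shade:
  R: 36 − 28.8 = 7.2 → 7
  G: 34 + 0.8×(0−34) = 34 − 27.2 = 6.8 → 7
  B: 7 − 5.6 = 1.4 → 1
  → #070701
65% tint:
  R: 36 + 0.65×(255−36) = 36 + 142.35 = 178.35 → 178
  G: 34 + 143.65 = 177.65 → 178
  B: 7 + 161.2 = 168.2 → 168
  → #b2b2a8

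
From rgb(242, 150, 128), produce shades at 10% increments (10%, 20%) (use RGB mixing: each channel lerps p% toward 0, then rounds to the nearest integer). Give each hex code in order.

10%: (242 − 24.2 = 217.8→218, 150 − 15 = 135→135, 128 − 12.8 = 115.2→115) → #da8773
20%: (242 − 48.4 = 193.6→194, 150 − 30 = 120→120, 128 − 25.6 = 102.4→102) → #c27866

#da8773, #c27866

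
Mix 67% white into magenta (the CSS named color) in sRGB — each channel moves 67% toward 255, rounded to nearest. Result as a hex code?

CSS magenta is rgb(255, 0, 255).
A 67% tint moves each channel 67% toward 255:
  R: 255 + 0 = 255 → 255
  G: 0 + 170.85 = 170.85 → 171
  B: 255 + 0 = 255 → 255
rgb(255, 171, 255) = #ffabff.

#ffabff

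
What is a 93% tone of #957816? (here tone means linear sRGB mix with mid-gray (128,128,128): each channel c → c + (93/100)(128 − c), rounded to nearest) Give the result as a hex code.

#817F79

#957816 is rgb(149, 120, 22).
A 93% tone moves each channel 93% toward 128:
  R: 149 + 0.93×(128−149) = 149 − 19.53 = 129.47 → 129
  G: 120 + 7.44 = 127.44 → 127
  B: 22 + 0.93×(128−22) = 22 + 98.58 = 120.58 → 121
rgb(129, 127, 121) = #817F79.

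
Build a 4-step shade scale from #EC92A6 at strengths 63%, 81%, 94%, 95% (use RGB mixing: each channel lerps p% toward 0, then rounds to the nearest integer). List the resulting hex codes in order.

#EC92A6 is rgb(236, 146, 166).
63%: (236 − 148.68 = 87.32→87, 146 − 91.98 = 54.02→54, 166 − 104.58 = 61.42→61) → #57363D
81%: (236 − 191.16 = 44.84→45, 146 − 118.26 = 27.74→28, 166 − 134.46 = 31.54→32) → #2D1C20
94%: (236 − 221.84 = 14.16→14, 146 − 137.24 = 8.76→9, 166 − 156.04 = 9.96→10) → #0E090A
95%: (236 − 224.2 = 11.8→12, 146 − 138.7 = 7.3→7, 166 − 157.7 = 8.3→8) → #0C0708

#57363D, #2D1C20, #0E090A, #0C0708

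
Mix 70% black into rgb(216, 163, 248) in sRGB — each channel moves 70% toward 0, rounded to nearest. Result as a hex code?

#41314A

Per channel, c → c + 0.7(0 − c):
  R: 216 + 0.7×(0−216) = 216 − 151.2 = 64.8 → 65
  G: 163 − 114.1 = 48.9 → 49
  B: 248 − 173.6 = 74.4 → 74
rgb(65, 49, 74) = #41314A.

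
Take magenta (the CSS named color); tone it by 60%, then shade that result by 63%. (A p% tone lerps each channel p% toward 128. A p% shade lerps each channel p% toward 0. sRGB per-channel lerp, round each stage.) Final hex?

CSS magenta is rgb(255, 0, 255).
Per channel, c → c + 0.6(128 − c):
  R: 255 − 76.2 = 178.8 → 179
  G: 0 + 0.6×(128−0) = 0 + 76.8 = 76.8 → 77
  B: 255 + 0.6×(128−255) = 255 − 76.2 = 178.8 → 179
After the tone: rgb(179, 77, 179) = #B34DB3.
Per channel, c → c + 0.63(0 − c):
  R: 179 + 0.63×(0−179) = 179 − 112.77 = 66.23 → 66
  G: 77 + 0.63×(0−77) = 77 − 48.51 = 28.49 → 28
  B: 179 + 0.63×(0−179) = 179 − 112.77 = 66.23 → 66
rgb(66, 28, 66) = #421C42.

#421C42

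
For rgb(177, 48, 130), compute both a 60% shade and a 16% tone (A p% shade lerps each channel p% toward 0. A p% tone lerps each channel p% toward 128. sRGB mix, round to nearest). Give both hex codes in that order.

#471334, #A93D82

60% shade:
  R: 177 − 106.2 = 70.8 → 71
  G: 48 − 28.8 = 19.2 → 19
  B: 130 + 0.6×(0−130) = 130 − 78 = 52 → 52
  → #471334
16% tone:
  R: 177 − 7.84 = 169.16 → 169
  G: 48 + 12.8 = 60.8 → 61
  B: 130 + 0.16×(128−130) = 130 − 0.32 = 129.68 → 130
  → #A93D82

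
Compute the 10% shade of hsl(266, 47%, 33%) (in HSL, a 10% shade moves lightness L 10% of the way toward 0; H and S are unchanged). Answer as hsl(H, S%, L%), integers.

hsl(266, 47%, 30%)

L moves 10% from 33 toward 0: 33 − 3.3 = 29.7 → 30.
H and S are unchanged.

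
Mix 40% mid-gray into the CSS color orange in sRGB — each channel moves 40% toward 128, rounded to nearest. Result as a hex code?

#cc9633

CSS orange is rgb(255, 165, 0).
A 40% tone moves each channel 40% toward 128:
  R: 255 + 0.4×(128−255) = 255 − 50.8 = 204.2 → 204
  G: 165 − 14.8 = 150.2 → 150
  B: 0 + 51.2 = 51.2 → 51
rgb(204, 150, 51) = #cc9633.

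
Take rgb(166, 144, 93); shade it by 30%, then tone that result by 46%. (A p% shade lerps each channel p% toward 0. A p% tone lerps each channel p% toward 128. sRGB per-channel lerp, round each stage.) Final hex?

A 30% shade moves each channel 30% toward 0:
  R: 166 + 0.3×(0−166) = 166 − 49.8 = 116.2 → 116
  G: 144 + 0.3×(0−144) = 144 − 43.2 = 100.8 → 101
  B: 93 + 0.3×(0−93) = 93 − 27.9 = 65.1 → 65
After the shade: rgb(116, 101, 65) = #746541.
A 46% tone moves each channel 46% toward 128:
  R: 116 + 5.52 = 121.52 → 122
  G: 101 + 0.46×(128−101) = 101 + 12.42 = 113.42 → 113
  B: 65 + 0.46×(128−65) = 65 + 28.98 = 93.98 → 94
rgb(122, 113, 94) = #7A715E.

#7A715E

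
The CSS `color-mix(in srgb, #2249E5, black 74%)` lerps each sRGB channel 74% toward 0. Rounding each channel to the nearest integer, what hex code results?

#09133C

#2249E5 is rgb(34, 73, 229).
A 74% shade moves each channel 74% toward 0:
  R: 34 − 25.16 = 8.84 → 9
  G: 73 + 0.74×(0−73) = 73 − 54.02 = 18.98 → 19
  B: 229 + 0.74×(0−229) = 229 − 169.46 = 59.54 → 60
rgb(9, 19, 60) = #09133C.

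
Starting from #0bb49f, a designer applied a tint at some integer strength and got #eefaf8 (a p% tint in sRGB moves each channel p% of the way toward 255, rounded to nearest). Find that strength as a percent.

93%

#0bb49f is rgb(11, 180, 159); #eefaf8 is rgb(238, 250, 248).
On the R channel (widest range): 238 ≈ 11 + (p/100)(255 − 11), so p ≈ 100×(238 − 11)/(255 − 11) = 22700/244 = 93.03.
p = 93 reproduces all three channels after rounding.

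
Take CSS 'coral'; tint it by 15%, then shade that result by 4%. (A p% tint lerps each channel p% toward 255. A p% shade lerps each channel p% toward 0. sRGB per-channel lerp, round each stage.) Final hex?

CSS coral is rgb(255, 127, 80).
Lerp each channel 15% toward 255:
  R: 255 + 0.15×(255−255) = 255 + 0 = 255 → 255
  G: 127 + 19.2 = 146.2 → 146
  B: 80 + 26.25 = 106.25 → 106
After the tint: rgb(255, 146, 106) = #ff926a.
Lerp each channel 4% toward 0:
  R: 255 + 0.04×(0−255) = 255 − 10.2 = 244.8 → 245
  G: 146 + 0.04×(0−146) = 146 − 5.84 = 140.16 → 140
  B: 106 − 4.24 = 101.76 → 102
rgb(245, 140, 102) = #f58c66.

#f58c66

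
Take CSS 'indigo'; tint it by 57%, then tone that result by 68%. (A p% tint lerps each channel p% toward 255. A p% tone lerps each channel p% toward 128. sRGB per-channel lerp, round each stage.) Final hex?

CSS indigo is rgb(75, 0, 130).
Per channel, c → c + 0.57(255 − c):
  R: 75 + 0.57×(255−75) = 75 + 102.6 = 177.6 → 178
  G: 0 + 0.57×(255−0) = 0 + 145.35 = 145.35 → 145
  B: 130 + 71.25 = 201.25 → 201
After the tint: rgb(178, 145, 201) = #b291c9.
Per channel, c → c + 0.68(128 − c):
  R: 178 − 34 = 144 → 144
  G: 145 − 11.56 = 133.44 → 133
  B: 201 + 0.68×(128−201) = 201 − 49.64 = 151.36 → 151
rgb(144, 133, 151) = #908597.

#908597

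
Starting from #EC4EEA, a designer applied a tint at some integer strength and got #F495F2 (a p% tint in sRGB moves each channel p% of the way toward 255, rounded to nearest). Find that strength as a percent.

40%

#EC4EEA is rgb(236, 78, 234); #F495F2 is rgb(244, 149, 242).
On the G channel (widest range): 149 ≈ 78 + (p/100)(255 − 78), so p ≈ 100×(149 − 78)/(255 − 78) = 7100/177 = 40.11.
p = 40 reproduces all three channels after rounding.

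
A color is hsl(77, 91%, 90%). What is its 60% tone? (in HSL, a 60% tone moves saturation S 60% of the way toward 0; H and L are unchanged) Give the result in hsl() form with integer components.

hsl(77, 36%, 90%)

S moves 60% from 91 toward 0: 91 − 54.6 = 36.4 → 36.
H and L are unchanged.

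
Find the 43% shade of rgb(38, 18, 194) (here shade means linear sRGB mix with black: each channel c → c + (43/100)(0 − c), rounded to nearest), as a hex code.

#160a6f

Per channel, c → c + 0.43(0 − c):
  R: 38 − 16.34 = 21.66 → 22
  G: 18 − 7.74 = 10.26 → 10
  B: 194 + 0.43×(0−194) = 194 − 83.42 = 110.58 → 111
rgb(22, 10, 111) = #160a6f.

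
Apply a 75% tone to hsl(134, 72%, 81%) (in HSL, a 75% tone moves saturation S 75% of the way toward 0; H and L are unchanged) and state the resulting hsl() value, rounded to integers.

S moves 75% from 72 toward 0: 72 − 54 = 18 → 18.
H and L are unchanged.

hsl(134, 18%, 81%)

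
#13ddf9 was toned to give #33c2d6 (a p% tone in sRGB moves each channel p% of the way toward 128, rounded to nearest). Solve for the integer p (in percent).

#13ddf9 is rgb(19, 221, 249); #33c2d6 is rgb(51, 194, 214).
On the B channel (widest range): 214 ≈ 249 + (p/100)(128 − 249), so p ≈ 100×(214 − 249)/(128 − 249) = -3500/-121 = 28.93.
p = 29 reproduces all three channels after rounding.

29%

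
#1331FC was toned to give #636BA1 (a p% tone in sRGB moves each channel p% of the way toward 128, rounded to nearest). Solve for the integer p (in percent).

73%

#1331FC is rgb(19, 49, 252); #636BA1 is rgb(99, 107, 161).
On the B channel (widest range): 161 ≈ 252 + (p/100)(128 − 252), so p ≈ 100×(161 − 252)/(128 − 252) = -9100/-124 = 73.39.
p = 73 reproduces all three channels after rounding.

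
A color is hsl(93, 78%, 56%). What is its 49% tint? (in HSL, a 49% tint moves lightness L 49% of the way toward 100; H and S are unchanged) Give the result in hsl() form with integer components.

L moves 49% from 56 toward 100: 56 + 21.56 = 77.56 → 78.
H and S are unchanged.

hsl(93, 78%, 78%)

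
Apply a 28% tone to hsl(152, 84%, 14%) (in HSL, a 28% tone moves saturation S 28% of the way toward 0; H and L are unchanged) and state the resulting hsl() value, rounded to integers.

hsl(152, 60%, 14%)

S moves 28% from 84 toward 0: 84 − 23.52 = 60.48 → 60.
H and L are unchanged.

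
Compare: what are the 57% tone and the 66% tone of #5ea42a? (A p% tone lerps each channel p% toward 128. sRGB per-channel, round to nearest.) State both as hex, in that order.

#718f5b, #748c63

#5ea42a is rgb(94, 164, 42).
57% tone:
  R: 94 + 0.57×(128−94) = 94 + 19.38 = 113.38 → 113
  G: 164 − 20.52 = 143.48 → 143
  B: 42 + 49.02 = 91.02 → 91
  → #718f5b
66% tone:
  R: 94 + 22.44 = 116.44 → 116
  G: 164 − 23.76 = 140.24 → 140
  B: 42 + 0.66×(128−42) = 42 + 56.76 = 98.76 → 99
  → #748c63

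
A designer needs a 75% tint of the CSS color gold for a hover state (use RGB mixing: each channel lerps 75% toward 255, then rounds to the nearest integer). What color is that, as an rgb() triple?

rgb(255, 245, 191)

CSS gold is rgb(255, 215, 0).
Per channel, c → c + 0.75(255 − c):
  R: 255 + 0.75×(255−255) = 255 + 0 = 255 → 255
  G: 215 + 0.75×(255−215) = 215 + 30 = 245 → 245
  B: 0 + 191.25 = 191.25 → 191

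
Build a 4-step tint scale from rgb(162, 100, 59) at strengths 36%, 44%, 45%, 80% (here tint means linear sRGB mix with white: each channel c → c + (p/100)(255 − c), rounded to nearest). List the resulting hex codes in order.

#c39c82, #cba891, #ccaa93, #ece0d8

36%: (162 + 33.48 = 195.48→195, 100 + 55.8 = 155.8→156, 59 + 70.56 = 129.56→130) → #c39c82
44%: (162 + 40.92 = 202.92→203, 100 + 68.2 = 168.2→168, 59 + 86.24 = 145.24→145) → #cba891
45%: (162 + 41.85 = 203.85→204, 100 + 69.75 = 169.75→170, 59 + 88.2 = 147.2→147) → #ccaa93
80%: (162 + 74.4 = 236.4→236, 100 + 124 = 224→224, 59 + 156.8 = 215.8→216) → #ece0d8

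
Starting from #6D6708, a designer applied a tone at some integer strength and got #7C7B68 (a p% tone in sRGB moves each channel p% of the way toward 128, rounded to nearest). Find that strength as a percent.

#6D6708 is rgb(109, 103, 8); #7C7B68 is rgb(124, 123, 104).
On the B channel (widest range): 104 ≈ 8 + (p/100)(128 − 8), so p ≈ 100×(104 − 8)/(128 − 8) = 9600/120 = 80.00.
p = 80 reproduces all three channels after rounding.

80%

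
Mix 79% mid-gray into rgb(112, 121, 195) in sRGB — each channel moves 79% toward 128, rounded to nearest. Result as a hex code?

#7D7F8E

Lerp each channel 79% toward 128:
  R: 112 + 0.79×(128−112) = 112 + 12.64 = 124.64 → 125
  G: 121 + 0.79×(128−121) = 121 + 5.53 = 126.53 → 127
  B: 195 − 52.93 = 142.07 → 142
rgb(125, 127, 142) = #7D7F8E.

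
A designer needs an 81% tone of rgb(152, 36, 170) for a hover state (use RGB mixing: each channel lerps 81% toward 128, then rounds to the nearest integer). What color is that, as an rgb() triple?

rgb(133, 111, 136)

Per channel, c → c + 0.81(128 − c):
  R: 152 + 0.81×(128−152) = 152 − 19.44 = 132.56 → 133
  G: 36 + 74.52 = 110.52 → 111
  B: 170 + 0.81×(128−170) = 170 − 34.02 = 135.98 → 136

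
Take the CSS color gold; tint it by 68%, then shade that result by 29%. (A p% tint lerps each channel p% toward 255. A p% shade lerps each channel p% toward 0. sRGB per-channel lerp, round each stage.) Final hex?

#B5AC7B

CSS gold is rgb(255, 215, 0).
Lerp each channel 68% toward 255:
  R: 255 + 0 = 255 → 255
  G: 215 + 0.68×(255−215) = 215 + 27.2 = 242.2 → 242
  B: 0 + 0.68×(255−0) = 0 + 173.4 = 173.4 → 173
After the tint: rgb(255, 242, 173) = #FFF2AD.
A 29% shade moves each channel 29% toward 0:
  R: 255 + 0.29×(0−255) = 255 − 73.95 = 181.05 → 181
  G: 242 − 70.18 = 171.82 → 172
  B: 173 + 0.29×(0−173) = 173 − 50.17 = 122.83 → 123
rgb(181, 172, 123) = #B5AC7B.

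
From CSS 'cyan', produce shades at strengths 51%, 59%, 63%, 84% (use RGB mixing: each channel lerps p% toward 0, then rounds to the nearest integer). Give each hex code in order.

#007D7D, #006969, #005E5E, #002929

CSS cyan is rgb(0, 255, 255).
51%: (0→0, 255 − 130.05 = 124.95→125, 255 − 130.05 = 124.95→125) → #007D7D
59%: (0→0, 255 − 150.45 = 104.55→105, 255 − 150.45 = 104.55→105) → #006969
63%: (0→0, 255 − 160.65 = 94.35→94, 255 − 160.65 = 94.35→94) → #005E5E
84%: (0→0, 255 − 214.2 = 40.8→41, 255 − 214.2 = 40.8→41) → #002929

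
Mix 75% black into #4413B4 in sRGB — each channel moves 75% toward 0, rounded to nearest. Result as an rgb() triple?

rgb(17, 5, 45)

#4413B4 is rgb(68, 19, 180).
Per channel, c → c + 0.75(0 − c):
  R: 68 − 51 = 17 → 17
  G: 19 + 0.75×(0−19) = 19 − 14.25 = 4.75 → 5
  B: 180 + 0.75×(0−180) = 180 − 135 = 45 → 45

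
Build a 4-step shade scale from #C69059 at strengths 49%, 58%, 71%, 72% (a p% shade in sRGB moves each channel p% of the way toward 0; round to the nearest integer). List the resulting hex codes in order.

#C69059 is rgb(198, 144, 89).
49%: (198 − 97.02 = 100.98→101, 144 − 70.56 = 73.44→73, 89 − 43.61 = 45.39→45) → #65492D
58%: (198 − 114.84 = 83.16→83, 144 − 83.52 = 60.48→60, 89 − 51.62 = 37.38→37) → #533C25
71%: (198 − 140.58 = 57.42→57, 144 − 102.24 = 41.76→42, 89 − 63.19 = 25.81→26) → #392A1A
72%: (198 − 142.56 = 55.44→55, 144 − 103.68 = 40.32→40, 89 − 64.08 = 24.92→25) → #372819

#65492D, #533C25, #392A1A, #372819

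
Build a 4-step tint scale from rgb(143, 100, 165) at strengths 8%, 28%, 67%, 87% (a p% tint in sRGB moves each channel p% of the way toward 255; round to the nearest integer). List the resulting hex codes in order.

8%: (143 + 8.96 = 151.96→152, 100 + 12.4 = 112.4→112, 165 + 7.2 = 172.2→172) → #9870AC
28%: (143 + 31.36 = 174.36→174, 100 + 43.4 = 143.4→143, 165 + 25.2 = 190.2→190) → #AE8FBE
67%: (143 + 75.04 = 218.04→218, 100 + 103.85 = 203.85→204, 165 + 60.3 = 225.3→225) → #DACCE1
87%: (143 + 97.44 = 240.44→240, 100 + 134.85 = 234.85→235, 165 + 78.3 = 243.3→243) → #F0EBF3

#9870AC, #AE8FBE, #DACCE1, #F0EBF3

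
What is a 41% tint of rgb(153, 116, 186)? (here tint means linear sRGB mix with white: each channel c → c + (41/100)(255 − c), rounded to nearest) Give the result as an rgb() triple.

rgb(195, 173, 214)

Lerp each channel 41% toward 255:
  R: 153 + 0.41×(255−153) = 153 + 41.82 = 194.82 → 195
  G: 116 + 0.41×(255−116) = 116 + 56.99 = 172.99 → 173
  B: 186 + 28.29 = 214.29 → 214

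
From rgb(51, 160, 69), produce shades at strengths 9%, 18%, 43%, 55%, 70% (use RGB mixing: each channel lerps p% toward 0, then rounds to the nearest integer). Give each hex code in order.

#2E923F, #2A8339, #1D5B27, #17481F, #0F3015

9%: (51 − 4.59 = 46.41→46, 160 − 14.4 = 145.6→146, 69 − 6.21 = 62.79→63) → #2E923F
18%: (51 − 9.18 = 41.82→42, 160 − 28.8 = 131.2→131, 69 − 12.42 = 56.58→57) → #2A8339
43%: (51 − 21.93 = 29.07→29, 160 − 68.8 = 91.2→91, 69 − 29.67 = 39.33→39) → #1D5B27
55%: (51 − 28.05 = 22.95→23, 160 − 88 = 72→72, 69 − 37.95 = 31.05→31) → #17481F
70%: (51 − 35.7 = 15.3→15, 160 − 112 = 48→48, 69 − 48.3 = 20.7→21) → #0F3015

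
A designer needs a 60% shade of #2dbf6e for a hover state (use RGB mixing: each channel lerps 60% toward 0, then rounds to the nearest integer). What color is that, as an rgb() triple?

rgb(18, 76, 44)

#2dbf6e is rgb(45, 191, 110).
Per channel, c → c + 0.6(0 − c):
  R: 45 + 0.6×(0−45) = 45 − 27 = 18 → 18
  G: 191 + 0.6×(0−191) = 191 − 114.6 = 76.4 → 76
  B: 110 + 0.6×(0−110) = 110 − 66 = 44 → 44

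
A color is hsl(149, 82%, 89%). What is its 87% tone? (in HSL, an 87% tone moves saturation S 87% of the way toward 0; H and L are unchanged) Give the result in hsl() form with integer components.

S moves 87% from 82 toward 0: 82 − 71.34 = 10.66 → 11.
H and L are unchanged.

hsl(149, 11%, 89%)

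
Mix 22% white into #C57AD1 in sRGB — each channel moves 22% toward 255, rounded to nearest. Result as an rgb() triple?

rgb(210, 151, 219)

#C57AD1 is rgb(197, 122, 209).
Per channel, c → c + 0.22(255 − c):
  R: 197 + 0.22×(255−197) = 197 + 12.76 = 209.76 → 210
  G: 122 + 29.26 = 151.26 → 151
  B: 209 + 10.12 = 219.12 → 219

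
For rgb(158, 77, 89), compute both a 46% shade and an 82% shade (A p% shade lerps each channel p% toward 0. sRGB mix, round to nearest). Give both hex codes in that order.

#552A30, #1C0E10

46% shade:
  R: 158 + 0.46×(0−158) = 158 − 72.68 = 85.32 → 85
  G: 77 + 0.46×(0−77) = 77 − 35.42 = 41.58 → 42
  B: 89 + 0.46×(0−89) = 89 − 40.94 = 48.06 → 48
  → #552A30
82% shade:
  R: 158 − 129.56 = 28.44 → 28
  G: 77 + 0.82×(0−77) = 77 − 63.14 = 13.86 → 14
  B: 89 + 0.82×(0−89) = 89 − 72.98 = 16.02 → 16
  → #1C0E10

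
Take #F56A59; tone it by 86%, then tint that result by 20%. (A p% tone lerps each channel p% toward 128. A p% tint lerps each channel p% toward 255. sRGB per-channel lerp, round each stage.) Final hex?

#A69795

#F56A59 is rgb(245, 106, 89).
Lerp each channel 86% toward 128:
  R: 245 + 0.86×(128−245) = 245 − 100.62 = 144.38 → 144
  G: 106 + 18.92 = 124.92 → 125
  B: 89 + 0.86×(128−89) = 89 + 33.54 = 122.54 → 123
After the tone: rgb(144, 125, 123) = #907D7B.
Per channel, c → c + 0.2(255 − c):
  R: 144 + 0.2×(255−144) = 144 + 22.2 = 166.2 → 166
  G: 125 + 26 = 151 → 151
  B: 123 + 0.2×(255−123) = 123 + 26.4 = 149.4 → 149
rgb(166, 151, 149) = #A69795.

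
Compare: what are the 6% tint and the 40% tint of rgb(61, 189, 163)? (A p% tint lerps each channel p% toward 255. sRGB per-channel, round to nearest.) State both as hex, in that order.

#49C1A9, #8BD7C8

6% tint:
  R: 61 + 11.64 = 72.64 → 73
  G: 189 + 3.96 = 192.96 → 193
  B: 163 + 0.06×(255−163) = 163 + 5.52 = 168.52 → 169
  → #49C1A9
40% tint:
  R: 61 + 77.6 = 138.6 → 139
  G: 189 + 0.4×(255−189) = 189 + 26.4 = 215.4 → 215
  B: 163 + 0.4×(255−163) = 163 + 36.8 = 199.8 → 200
  → #8BD7C8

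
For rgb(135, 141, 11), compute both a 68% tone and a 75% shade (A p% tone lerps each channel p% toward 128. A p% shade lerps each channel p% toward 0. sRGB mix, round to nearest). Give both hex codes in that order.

#82845B, #222303

68% tone:
  R: 135 + 0.68×(128−135) = 135 − 4.76 = 130.24 → 130
  G: 141 − 8.84 = 132.16 → 132
  B: 11 + 79.56 = 90.56 → 91
  → #82845B
75% shade:
  R: 135 − 101.25 = 33.75 → 34
  G: 141 + 0.75×(0−141) = 141 − 105.75 = 35.25 → 35
  B: 11 + 0.75×(0−11) = 11 − 8.25 = 2.75 → 3
  → #222303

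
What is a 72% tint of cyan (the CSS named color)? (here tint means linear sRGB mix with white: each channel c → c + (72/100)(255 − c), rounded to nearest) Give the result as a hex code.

#b8ffff

CSS cyan is rgb(0, 255, 255).
Lerp each channel 72% toward 255:
  R: 0 + 183.6 = 183.6 → 184
  G: 255 + 0 = 255 → 255
  B: 255 + 0.72×(255−255) = 255 + 0 = 255 → 255
rgb(184, 255, 255) = #b8ffff.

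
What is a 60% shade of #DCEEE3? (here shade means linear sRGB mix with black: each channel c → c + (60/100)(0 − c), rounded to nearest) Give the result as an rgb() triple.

rgb(88, 95, 91)

#DCEEE3 is rgb(220, 238, 227).
Per channel, c → c + 0.6(0 − c):
  R: 220 − 132 = 88 → 88
  G: 238 + 0.6×(0−238) = 238 − 142.8 = 95.2 → 95
  B: 227 − 136.2 = 90.8 → 91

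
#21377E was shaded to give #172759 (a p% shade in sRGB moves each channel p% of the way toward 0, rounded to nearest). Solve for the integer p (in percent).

29%

#21377E is rgb(33, 55, 126); #172759 is rgb(23, 39, 89).
On the B channel (widest range): 89 ≈ 126 + (p/100)(0 − 126), so p ≈ 100×(89 − 126)/(0 − 126) = -3700/-126 = 29.37.
p = 29 reproduces all three channels after rounding.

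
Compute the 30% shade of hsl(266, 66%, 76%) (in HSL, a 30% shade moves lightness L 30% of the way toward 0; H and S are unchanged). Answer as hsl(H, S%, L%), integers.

hsl(266, 66%, 53%)

L moves 30% from 76 toward 0: 76 − 22.8 = 53.2 → 53.
H and S are unchanged.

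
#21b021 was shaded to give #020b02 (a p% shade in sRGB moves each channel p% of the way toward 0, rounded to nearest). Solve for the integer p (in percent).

94%

#21b021 is rgb(33, 176, 33); #020b02 is rgb(2, 11, 2).
On the G channel (widest range): 11 ≈ 176 + (p/100)(0 − 176), so p ≈ 100×(11 − 176)/(0 − 176) = -16500/-176 = 93.75.
p = 94 reproduces all three channels after rounding.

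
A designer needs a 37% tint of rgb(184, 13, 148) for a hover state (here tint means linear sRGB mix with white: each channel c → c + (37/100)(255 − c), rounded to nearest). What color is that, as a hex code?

#d267bc

Per channel, c → c + 0.37(255 − c):
  R: 184 + 26.27 = 210.27 → 210
  G: 13 + 0.37×(255−13) = 13 + 89.54 = 102.54 → 103
  B: 148 + 39.59 = 187.59 → 188
rgb(210, 103, 188) = #d267bc.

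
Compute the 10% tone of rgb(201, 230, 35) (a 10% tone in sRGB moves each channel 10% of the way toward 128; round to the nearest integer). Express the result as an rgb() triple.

Per channel, c → c + 0.1(128 − c):
  R: 201 + 0.1×(128−201) = 201 − 7.3 = 193.7 → 194
  G: 230 + 0.1×(128−230) = 230 − 10.2 = 219.8 → 220
  B: 35 + 0.1×(128−35) = 35 + 9.3 = 44.3 → 44

rgb(194, 220, 44)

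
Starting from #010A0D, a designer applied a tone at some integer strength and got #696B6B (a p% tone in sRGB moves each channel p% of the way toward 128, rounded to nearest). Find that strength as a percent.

82%

#010A0D is rgb(1, 10, 13); #696B6B is rgb(105, 107, 107).
On the R channel (widest range): 105 ≈ 1 + (p/100)(128 − 1), so p ≈ 100×(105 − 1)/(128 − 1) = 10400/127 = 81.89.
p = 82 reproduces all three channels after rounding.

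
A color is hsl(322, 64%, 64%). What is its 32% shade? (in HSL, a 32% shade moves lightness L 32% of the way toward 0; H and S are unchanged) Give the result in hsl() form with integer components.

L moves 32% from 64 toward 0: 64 − 20.48 = 43.52 → 44.
H and S are unchanged.

hsl(322, 64%, 44%)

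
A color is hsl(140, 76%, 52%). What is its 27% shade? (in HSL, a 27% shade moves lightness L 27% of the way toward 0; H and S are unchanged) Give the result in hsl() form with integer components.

hsl(140, 76%, 38%)

L moves 27% from 52 toward 0: 52 − 14.04 = 37.96 → 38.
H and S are unchanged.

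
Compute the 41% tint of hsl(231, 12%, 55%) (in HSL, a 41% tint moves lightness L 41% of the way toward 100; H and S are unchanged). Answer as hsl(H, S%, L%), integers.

hsl(231, 12%, 73%)

L moves 41% from 55 toward 100: 55 + 18.45 = 73.45 → 73.
H and S are unchanged.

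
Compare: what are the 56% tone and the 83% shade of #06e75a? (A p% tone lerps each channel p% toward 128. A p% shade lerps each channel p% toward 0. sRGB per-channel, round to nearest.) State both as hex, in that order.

#4aad6f, #01270f

#06e75a is rgb(6, 231, 90).
56% tone:
  R: 6 + 68.32 = 74.32 → 74
  G: 231 + 0.56×(128−231) = 231 − 57.68 = 173.32 → 173
  B: 90 + 0.56×(128−90) = 90 + 21.28 = 111.28 → 111
  → #4aad6f
83% shade:
  R: 6 + 0.83×(0−6) = 6 − 4.98 = 1.02 → 1
  G: 231 + 0.83×(0−231) = 231 − 191.73 = 39.27 → 39
  B: 90 + 0.83×(0−90) = 90 − 74.7 = 15.3 → 15
  → #01270f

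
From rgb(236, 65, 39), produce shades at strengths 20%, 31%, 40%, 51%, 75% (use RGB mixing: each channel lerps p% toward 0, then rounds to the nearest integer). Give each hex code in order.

#bd341f, #a32d1b, #8e2717, #742013, #3b100a

20%: (236 − 47.2 = 188.8→189, 65 − 13 = 52→52, 39 − 7.8 = 31.2→31) → #bd341f
31%: (236 − 73.16 = 162.84→163, 65 − 20.15 = 44.85→45, 39 − 12.09 = 26.91→27) → #a32d1b
40%: (236 − 94.4 = 141.6→142, 65 − 26 = 39→39, 39 − 15.6 = 23.4→23) → #8e2717
51%: (236 − 120.36 = 115.64→116, 65 − 33.15 = 31.85→32, 39 − 19.89 = 19.11→19) → #742013
75%: (236 − 177 = 59→59, 65 − 48.75 = 16.25→16, 39 − 29.25 = 9.75→10) → #3b100a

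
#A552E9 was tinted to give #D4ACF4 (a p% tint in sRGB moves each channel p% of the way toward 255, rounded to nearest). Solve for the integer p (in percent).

52%

#A552E9 is rgb(165, 82, 233); #D4ACF4 is rgb(212, 172, 244).
On the G channel (widest range): 172 ≈ 82 + (p/100)(255 − 82), so p ≈ 100×(172 − 82)/(255 − 82) = 9000/173 = 52.02.
p = 52 reproduces all three channels after rounding.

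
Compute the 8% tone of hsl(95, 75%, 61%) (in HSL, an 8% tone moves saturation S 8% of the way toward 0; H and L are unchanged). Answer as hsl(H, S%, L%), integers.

S moves 8% from 75 toward 0: 75 − 6 = 69 → 69.
H and L are unchanged.

hsl(95, 69%, 61%)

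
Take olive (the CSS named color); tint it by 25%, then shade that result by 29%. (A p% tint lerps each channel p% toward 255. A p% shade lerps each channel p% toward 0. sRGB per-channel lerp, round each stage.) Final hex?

#72722d

CSS olive is rgb(128, 128, 0).
A 25% tint moves each channel 25% toward 255:
  R: 128 + 0.25×(255−128) = 128 + 31.75 = 159.75 → 160
  G: 128 + 31.75 = 159.75 → 160
  B: 0 + 0.25×(255−0) = 0 + 63.75 = 63.75 → 64
After the tint: rgb(160, 160, 64) = #a0a040.
A 29% shade moves each channel 29% toward 0:
  R: 160 + 0.29×(0−160) = 160 − 46.4 = 113.6 → 114
  G: 160 − 46.4 = 113.6 → 114
  B: 64 − 18.56 = 45.44 → 45
rgb(114, 114, 45) = #72722d.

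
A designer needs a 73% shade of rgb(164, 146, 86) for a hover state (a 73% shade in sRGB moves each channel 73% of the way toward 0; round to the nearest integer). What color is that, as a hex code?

Lerp each channel 73% toward 0:
  R: 164 + 0.73×(0−164) = 164 − 119.72 = 44.28 → 44
  G: 146 + 0.73×(0−146) = 146 − 106.58 = 39.42 → 39
  B: 86 − 62.78 = 23.22 → 23
rgb(44, 39, 23) = #2c2717.

#2c2717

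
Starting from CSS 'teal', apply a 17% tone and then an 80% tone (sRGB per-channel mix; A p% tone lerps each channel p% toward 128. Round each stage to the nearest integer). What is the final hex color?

#6B8080

CSS teal is rgb(0, 128, 128).
Lerp each channel 17% toward 128:
  R: 0 + 0.17×(128−0) = 0 + 21.76 = 21.76 → 22
  G: 128 + 0.17×(128−128) = 128 + 0 = 128 → 128
  B: 128 + 0.17×(128−128) = 128 + 0 = 128 → 128
After the tone: rgb(22, 128, 128) = #168080.
An 80% tone moves each channel 80% toward 128:
  R: 22 + 0.8×(128−22) = 22 + 84.8 = 106.8 → 107
  G: 128 + 0.8×(128−128) = 128 + 0 = 128 → 128
  B: 128 + 0.8×(128−128) = 128 + 0 = 128 → 128
rgb(107, 128, 128) = #6B8080.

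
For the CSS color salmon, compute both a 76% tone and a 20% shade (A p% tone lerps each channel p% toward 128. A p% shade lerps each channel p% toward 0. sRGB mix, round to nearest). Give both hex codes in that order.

CSS salmon is rgb(250, 128, 114).
76% tone:
  R: 250 + 0.76×(128−250) = 250 − 92.72 = 157.28 → 157
  G: 128 + 0.76×(128−128) = 128 + 0 = 128 → 128
  B: 114 + 10.64 = 124.64 → 125
  → #9d807d
20% shade:
  R: 250 + 0.2×(0−250) = 250 − 50 = 200 → 200
  G: 128 + 0.2×(0−128) = 128 − 25.6 = 102.4 → 102
  B: 114 − 22.8 = 91.2 → 91
  → #c8665b

#9d807d, #c8665b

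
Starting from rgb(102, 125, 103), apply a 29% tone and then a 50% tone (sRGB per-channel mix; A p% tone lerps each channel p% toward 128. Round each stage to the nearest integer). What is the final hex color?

#777F77

A 29% tone moves each channel 29% toward 128:
  R: 102 + 7.54 = 109.54 → 110
  G: 125 + 0.29×(128−125) = 125 + 0.87 = 125.87 → 126
  B: 103 + 0.29×(128−103) = 103 + 7.25 = 110.25 → 110
After the tone: rgb(110, 126, 110) = #6E7E6E.
A 50% tone moves each channel 50% toward 128:
  R: 110 + 0.5×(128−110) = 110 + 9 = 119 → 119
  G: 126 + 0.5×(128−126) = 126 + 1 = 127 → 127
  B: 110 + 0.5×(128−110) = 110 + 9 = 119 → 119
rgb(119, 127, 119) = #777F77.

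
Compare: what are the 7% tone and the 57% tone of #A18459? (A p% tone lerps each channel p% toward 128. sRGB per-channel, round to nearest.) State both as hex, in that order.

#9F845C, #8E826F

#A18459 is rgb(161, 132, 89).
7% tone:
  R: 161 + 0.07×(128−161) = 161 − 2.31 = 158.69 → 159
  G: 132 − 0.28 = 131.72 → 132
  B: 89 + 2.73 = 91.73 → 92
  → #9F845C
57% tone:
  R: 161 + 0.57×(128−161) = 161 − 18.81 = 142.19 → 142
  G: 132 − 2.28 = 129.72 → 130
  B: 89 + 0.57×(128−89) = 89 + 22.23 = 111.23 → 111
  → #8E826F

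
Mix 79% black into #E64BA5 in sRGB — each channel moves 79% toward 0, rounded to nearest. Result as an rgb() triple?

#E64BA5 is rgb(230, 75, 165).
Per channel, c → c + 0.79(0 − c):
  R: 230 − 181.7 = 48.3 → 48
  G: 75 + 0.79×(0−75) = 75 − 59.25 = 15.75 → 16
  B: 165 − 130.35 = 34.65 → 35

rgb(48, 16, 35)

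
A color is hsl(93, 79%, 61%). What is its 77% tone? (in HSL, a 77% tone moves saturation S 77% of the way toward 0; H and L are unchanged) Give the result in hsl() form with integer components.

S moves 77% from 79 toward 0: 79 − 60.83 = 18.17 → 18.
H and L are unchanged.

hsl(93, 18%, 61%)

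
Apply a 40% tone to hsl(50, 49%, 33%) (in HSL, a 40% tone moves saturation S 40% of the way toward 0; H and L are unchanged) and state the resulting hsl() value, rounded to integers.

S moves 40% from 49 toward 0: 49 − 19.6 = 29.4 → 29.
H and L are unchanged.

hsl(50, 29%, 33%)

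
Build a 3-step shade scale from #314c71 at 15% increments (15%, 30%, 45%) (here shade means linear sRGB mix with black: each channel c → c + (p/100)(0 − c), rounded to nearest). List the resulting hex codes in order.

#2a4160, #22354f, #1b2a3e

#314c71 is rgb(49, 76, 113).
15%: (49 − 7.35 = 41.65→42, 76 − 11.4 = 64.6→65, 113 − 16.95 = 96.05→96) → #2a4160
30%: (49 − 14.7 = 34.3→34, 76 − 22.8 = 53.2→53, 113 − 33.9 = 79.1→79) → #22354f
45%: (49 − 22.05 = 26.95→27, 76 − 34.2 = 41.8→42, 113 − 50.85 = 62.15→62) → #1b2a3e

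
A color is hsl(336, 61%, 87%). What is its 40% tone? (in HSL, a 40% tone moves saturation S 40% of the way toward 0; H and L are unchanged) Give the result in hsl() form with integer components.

S moves 40% from 61 toward 0: 61 − 24.4 = 36.6 → 37.
H and L are unchanged.

hsl(336, 37%, 87%)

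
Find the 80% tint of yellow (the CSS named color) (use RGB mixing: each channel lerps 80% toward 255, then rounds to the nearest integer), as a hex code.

#ffffcc

CSS yellow is rgb(255, 255, 0).
Per channel, c → c + 0.8(255 − c):
  R: 255 + 0 = 255 → 255
  G: 255 + 0.8×(255−255) = 255 + 0 = 255 → 255
  B: 0 + 0.8×(255−0) = 0 + 204 = 204 → 204
rgb(255, 255, 204) = #ffffcc.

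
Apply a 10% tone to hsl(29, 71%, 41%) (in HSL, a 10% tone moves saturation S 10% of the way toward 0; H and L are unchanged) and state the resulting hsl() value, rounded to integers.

hsl(29, 64%, 41%)

S moves 10% from 71 toward 0: 71 − 7.1 = 63.9 → 64.
H and L are unchanged.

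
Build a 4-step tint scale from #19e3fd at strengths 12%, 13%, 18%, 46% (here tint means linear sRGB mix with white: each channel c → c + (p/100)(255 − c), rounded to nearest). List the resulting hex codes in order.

#35e6fd, #37e7fd, #42e8fd, #83f0fe

#19e3fd is rgb(25, 227, 253).
12%: (25 + 27.6 = 52.6→53, 227 + 3.36 = 230.36→230, 253→253) → #35e6fd
13%: (25 + 29.9 = 54.9→55, 227 + 3.64 = 230.64→231, 253→253) → #37e7fd
18%: (25 + 41.4 = 66.4→66, 227 + 5.04 = 232.04→232, 253→253) → #42e8fd
46%: (25 + 105.8 = 130.8→131, 227 + 12.88 = 239.88→240, 253 + 0.92 = 253.92→254) → #83f0fe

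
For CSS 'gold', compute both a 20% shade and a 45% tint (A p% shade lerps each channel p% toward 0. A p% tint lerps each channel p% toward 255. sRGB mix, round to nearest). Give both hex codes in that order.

#CCAC00, #FFE973

CSS gold is rgb(255, 215, 0).
20% shade:
  R: 255 − 51 = 204 → 204
  G: 215 − 43 = 172 → 172
  B: 0 + 0 = 0 → 0
  → #CCAC00
45% tint:
  R: 255 + 0 = 255 → 255
  G: 215 + 0.45×(255−215) = 215 + 18 = 233 → 233
  B: 0 + 114.75 = 114.75 → 115
  → #FFE973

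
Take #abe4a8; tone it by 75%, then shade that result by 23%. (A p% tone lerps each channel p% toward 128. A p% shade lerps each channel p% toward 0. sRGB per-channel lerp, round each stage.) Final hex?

#abe4a8 is rgb(171, 228, 168).
Per channel, c → c + 0.75(128 − c):
  R: 171 − 32.25 = 138.75 → 139
  G: 228 + 0.75×(128−228) = 228 − 75 = 153 → 153
  B: 168 + 0.75×(128−168) = 168 − 30 = 138 → 138
After the tone: rgb(139, 153, 138) = #8b998a.
A 23% shade moves each channel 23% toward 0:
  R: 139 + 0.23×(0−139) = 139 − 31.97 = 107.03 → 107
  G: 153 + 0.23×(0−153) = 153 − 35.19 = 117.81 → 118
  B: 138 − 31.74 = 106.26 → 106
rgb(107, 118, 106) = #6b766a.

#6b766a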